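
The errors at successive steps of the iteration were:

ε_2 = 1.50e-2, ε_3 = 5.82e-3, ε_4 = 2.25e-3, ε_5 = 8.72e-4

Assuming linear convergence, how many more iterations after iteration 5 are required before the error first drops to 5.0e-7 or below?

Rate ρ ≈ ε_5/ε_4 = 8.72e-4/2.25e-3 = 0.3876.
After j more steps, ε_{5+j} ≈ 8.72e-4·ρ^j; need ρ^j ≤ 5.0e-7/8.72e-4 = 0.000573394.
j ≥ ln(0.000573394)/ln(0.3876) = -7.4639/-0.94778 = 7.875.
So 8 more iterations are needed.

8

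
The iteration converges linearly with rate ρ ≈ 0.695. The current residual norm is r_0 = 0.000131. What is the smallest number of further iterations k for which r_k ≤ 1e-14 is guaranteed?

65

After k steps, r_k ≈ 0.000131·0.695^k.
Need 0.695^k ≤ 1e-14/0.000131 = 7.63359e-11.
k ≥ ln(7.63359e-11)/ln(0.695) = -23.2959/-0.36384 = 64.028.
Smallest integer k = 65.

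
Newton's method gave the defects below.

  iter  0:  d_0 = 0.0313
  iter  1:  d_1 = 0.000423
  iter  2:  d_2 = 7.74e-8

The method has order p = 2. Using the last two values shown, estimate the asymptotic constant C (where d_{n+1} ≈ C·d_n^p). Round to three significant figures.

C ≈ d_2 / d_1^2
  = 7.74e-8 / (0.000423)^2
  = 7.74e-8 / 1.78929e-07 ≈ 0.43257

0.433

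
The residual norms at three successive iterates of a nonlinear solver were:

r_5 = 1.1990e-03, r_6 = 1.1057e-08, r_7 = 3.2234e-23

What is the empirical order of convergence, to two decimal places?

p ≈ ln(r_7/r_6) / ln(r_6/r_5)
  = ln(3.2234e-23/1.1057e-08) / ln(1.1057e-08/1.1990e-03)
  = ln(2.91526e-15) / ln(9.22185e-06)
  = -33.46882 / -11.59393 ≈ 2.88675

2.89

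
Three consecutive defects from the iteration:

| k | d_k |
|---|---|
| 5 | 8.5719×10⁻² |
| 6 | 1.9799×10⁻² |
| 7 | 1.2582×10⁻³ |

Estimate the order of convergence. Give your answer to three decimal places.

1.881

p ≈ ln(d_7/d_6) / ln(d_6/d_5)
  = ln(1.2582×10⁻³/1.9799×10⁻²) / ln(1.9799×10⁻²/8.5719×10⁻²)
  = ln(0.0635487) / ln(0.230976)
  = -2.755949 / -1.465441 ≈ 1.880628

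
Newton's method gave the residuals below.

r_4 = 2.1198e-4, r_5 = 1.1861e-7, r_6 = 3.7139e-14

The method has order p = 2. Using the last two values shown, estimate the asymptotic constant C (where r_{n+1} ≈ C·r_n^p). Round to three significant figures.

C ≈ r_6 / r_5^2
  = 3.7139e-14 / (1.1861e-7)^2
  = 3.7139e-14 / 1.40683e-14 ≈ 2.6399

2.64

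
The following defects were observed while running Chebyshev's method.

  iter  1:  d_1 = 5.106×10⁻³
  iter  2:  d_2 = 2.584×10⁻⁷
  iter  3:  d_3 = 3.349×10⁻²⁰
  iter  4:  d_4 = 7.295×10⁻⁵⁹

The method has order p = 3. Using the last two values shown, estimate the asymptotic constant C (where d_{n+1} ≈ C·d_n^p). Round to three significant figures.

1.94

C ≈ d_4 / d_3^3
  = 7.295×10⁻⁵⁹ / (3.349×10⁻²⁰)^3
  = 7.295×10⁻⁵⁹ / 3.75617e-59 ≈ 1.9421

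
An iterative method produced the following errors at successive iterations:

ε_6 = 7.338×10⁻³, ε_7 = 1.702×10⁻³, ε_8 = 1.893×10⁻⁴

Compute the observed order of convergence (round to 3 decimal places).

1.503

p ≈ ln(ε_8/ε_7) / ln(ε_7/ε_6)
  = ln(1.893×10⁻⁴/1.702×10⁻³) / ln(1.702×10⁻³/7.338×10⁻³)
  = ln(0.111222) / ln(0.231943)
  = -2.196227 / -1.461264 ≈ 1.502964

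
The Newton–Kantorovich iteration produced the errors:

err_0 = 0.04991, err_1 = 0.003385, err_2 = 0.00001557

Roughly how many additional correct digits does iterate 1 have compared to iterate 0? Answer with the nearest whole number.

Digits gained ≈ log₁₀(err_0/err_1) = log₁₀(0.04991/0.003385) = log₁₀(14.7445) ≈ 1.169.

1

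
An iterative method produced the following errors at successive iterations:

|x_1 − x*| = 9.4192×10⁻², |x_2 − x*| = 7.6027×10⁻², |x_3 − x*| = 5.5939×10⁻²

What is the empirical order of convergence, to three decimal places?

1.432

p ≈ ln(|x_3 − x*|/|x_2 − x*|) / ln(|x_2 − x*|/|x_1 − x*|)
  = ln(5.5939×10⁻²/7.6027×10⁻²) / ln(7.6027×10⁻²/9.4192×10⁻²)
  = ln(0.735778) / ln(0.807149)
  = -0.306827 / -0.214247 ≈ 1.432118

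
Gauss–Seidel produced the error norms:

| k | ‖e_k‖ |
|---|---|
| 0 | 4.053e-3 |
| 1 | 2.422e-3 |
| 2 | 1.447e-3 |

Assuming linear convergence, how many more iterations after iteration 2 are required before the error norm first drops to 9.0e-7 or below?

15

Rate ρ ≈ ‖e_2‖/‖e_1‖ = 1.447e-3/2.422e-3 = 0.5974.
After j more steps, ‖e_{2+j}‖ ≈ 1.447e-3·ρ^j; need ρ^j ≤ 9.0e-7/1.447e-3 = 0.000621977.
j ≥ ln(0.000621977)/ln(0.5974) = -7.3826/-0.51517 = 14.330.
So 15 more iterations are needed.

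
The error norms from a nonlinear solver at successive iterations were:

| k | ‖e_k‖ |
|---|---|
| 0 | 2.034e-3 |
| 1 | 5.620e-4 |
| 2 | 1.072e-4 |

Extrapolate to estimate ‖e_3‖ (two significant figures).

First estimate the order: p ≈ ln(‖e_2‖/‖e_1‖) / ln(‖e_1‖/‖e_0‖) = ln(1.072e-4/5.620e-4)/ln(5.620e-4/2.034e-3) = ln(0.190747)/ln(0.276303) ≈ 1.2881.
Then ‖e_3‖ ≈ ‖e_2‖·(‖e_2‖/‖e_1‖)^p = 1.072e-4·(0.190747)^1.2881 = 1.072e-4·0.118347 ≈ 1.269e-05.

1.3e-5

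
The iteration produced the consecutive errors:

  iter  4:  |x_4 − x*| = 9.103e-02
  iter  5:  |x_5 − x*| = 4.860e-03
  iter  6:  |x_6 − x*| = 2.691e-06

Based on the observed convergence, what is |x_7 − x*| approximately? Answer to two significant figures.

1.2e-14

First estimate the order: p ≈ ln(|x_6 − x*|/|x_5 − x*|) / ln(|x_5 − x*|/|x_4 − x*|) = ln(2.691e-06/4.860e-03)/ln(4.860e-03/9.103e-02) = ln(0.000553704)/ln(0.053389) ≈ 2.5592.
Then |x_7 − x*| ≈ |x_6 − x*|·(|x_6 − x*|/|x_5 − x*|)^p = 2.691e-06·(0.000553704)^2.5592 = 2.691e-06·4.62803e-09 ≈ 1.245e-14.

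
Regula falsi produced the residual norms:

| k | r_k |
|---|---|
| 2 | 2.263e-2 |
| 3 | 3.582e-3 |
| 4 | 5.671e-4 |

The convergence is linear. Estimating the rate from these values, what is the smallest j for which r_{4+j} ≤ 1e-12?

11

Rate ρ ≈ r_4/r_3 = 5.671e-4/3.582e-3 = 0.1583.
After j more steps, r_{4+j} ≈ 5.671e-4·ρ^j; need ρ^j ≤ 1e-12/5.671e-4 = 1.76336e-09.
j ≥ ln(1.76336e-09)/ln(0.1583) = -20.1560/-1.84326 = 10.935.
So 11 more iterations are needed.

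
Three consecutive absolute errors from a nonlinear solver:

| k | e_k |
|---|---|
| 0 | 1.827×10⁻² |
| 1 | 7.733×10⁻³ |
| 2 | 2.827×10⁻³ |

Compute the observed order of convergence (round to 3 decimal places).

p ≈ ln(e_2/e_1) / ln(e_1/e_0)
  = ln(2.827×10⁻³/7.733×10⁻³) / ln(7.733×10⁻³/1.827×10⁻²)
  = ln(0.365576) / ln(0.423262)
  = -1.006281 / -0.859764 ≈ 1.170415

1.170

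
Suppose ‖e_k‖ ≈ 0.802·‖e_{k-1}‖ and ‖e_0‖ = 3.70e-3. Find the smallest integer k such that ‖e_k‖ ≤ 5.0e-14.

114

After k steps, ‖e_k‖ ≈ 3.70e-3·0.802^k.
Need 0.802^k ≤ 5.0e-14/3.70e-3 = 1.35135e-11.
k ≥ ln(1.35135e-11)/ln(0.802) = -25.0273/-0.22065 = 113.425.
Smallest integer k = 114.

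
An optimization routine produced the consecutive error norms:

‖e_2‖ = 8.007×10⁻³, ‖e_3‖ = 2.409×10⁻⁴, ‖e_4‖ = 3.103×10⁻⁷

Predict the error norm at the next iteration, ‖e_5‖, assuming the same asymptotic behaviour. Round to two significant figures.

First estimate the order: p ≈ ln(‖e_4‖/‖e_3‖) / ln(‖e_3‖/‖e_2‖) = ln(3.103×10⁻⁷/2.409×10⁻⁴)/ln(2.409×10⁻⁴/8.007×10⁻³) = ln(0.00128809)/ln(0.0300862) ≈ 1.8993.
Then ‖e_5‖ ≈ ‖e_4‖·(‖e_4‖/‖e_3‖)^p = 3.103×10⁻⁷·(0.00128809)^1.8993 = 3.103×10⁻⁷·3.24281e-06 ≈ 1.006e-12.

1.0e-12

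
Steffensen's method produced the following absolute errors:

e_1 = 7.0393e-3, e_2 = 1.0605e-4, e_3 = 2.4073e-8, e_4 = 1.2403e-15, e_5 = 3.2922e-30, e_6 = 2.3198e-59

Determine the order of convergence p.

2

Consecutive ratios: e_6/e_5 = 2.3198e-59/3.2922e-30 = 7.04635e-30, e_5/e_4 = 3.2922e-30/1.2403e-15 = 2.65436e-15.
p ≈ ln(7.04635e-30)/ln(2.65436e-15) = -67.1250/-33.5626 ≈ 2.00.
So the convergence is quadratic (order 2).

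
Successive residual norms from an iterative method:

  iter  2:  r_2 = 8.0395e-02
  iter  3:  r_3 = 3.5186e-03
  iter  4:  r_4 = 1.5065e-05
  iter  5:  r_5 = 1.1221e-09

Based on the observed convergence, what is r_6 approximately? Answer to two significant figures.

7.2e-17

First estimate the order: p ≈ ln(r_5/r_4) / ln(r_4/r_3) = ln(1.1221e-09/1.5065e-05)/ln(1.5065e-05/3.5186e-03) = ln(7.44839e-05)/ln(0.00428153) ≈ 1.7429.
Then r_6 ≈ r_5·(r_5/r_4)^p = 1.1221e-09·(7.44839e-05)^1.7429 = 1.1221e-09·6.38877e-08 ≈ 7.169e-17.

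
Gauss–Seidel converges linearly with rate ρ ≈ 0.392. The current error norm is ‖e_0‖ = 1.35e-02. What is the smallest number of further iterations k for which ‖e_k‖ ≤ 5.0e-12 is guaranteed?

24

After k steps, ‖e_k‖ ≈ 1.35e-02·0.392^k.
Need 0.392^k ≤ 5.0e-12/1.35e-02 = 3.7037e-10.
k ≥ ln(3.7037e-10)/ln(0.392) = -21.7165/-0.93649 = 23.189.
Smallest integer k = 24.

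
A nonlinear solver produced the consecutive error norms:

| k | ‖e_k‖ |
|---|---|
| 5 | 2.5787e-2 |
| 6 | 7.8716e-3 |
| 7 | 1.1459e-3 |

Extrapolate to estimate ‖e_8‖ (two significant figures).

5.0e-5

First estimate the order: p ≈ ln(‖e_7‖/‖e_6‖) / ln(‖e_6‖/‖e_5‖) = ln(1.1459e-3/7.8716e-3)/ln(7.8716e-3/2.5787e-2) = ln(0.145574)/ln(0.305255) ≈ 1.6240.
Then ‖e_8‖ ≈ ‖e_7‖·(‖e_7‖/‖e_6‖)^p = 1.1459e-3·(0.145574)^1.6240 = 1.1459e-3·0.0437369 ≈ 5.012e-05.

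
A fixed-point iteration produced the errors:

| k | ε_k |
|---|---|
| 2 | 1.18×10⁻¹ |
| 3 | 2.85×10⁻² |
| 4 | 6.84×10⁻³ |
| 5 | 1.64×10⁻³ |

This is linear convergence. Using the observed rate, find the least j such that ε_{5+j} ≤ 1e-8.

Rate ρ ≈ ε_5/ε_4 = 1.64×10⁻³/6.84×10⁻³ = 0.2398.
After j more steps, ε_{5+j} ≈ 1.64×10⁻³·ρ^j; need ρ^j ≤ 1e-8/1.64×10⁻³ = 6.09756e-06.
j ≥ ln(6.09756e-06)/ln(0.2398) = -12.0076/-1.42795 = 8.409.
So 9 more iterations are needed.

9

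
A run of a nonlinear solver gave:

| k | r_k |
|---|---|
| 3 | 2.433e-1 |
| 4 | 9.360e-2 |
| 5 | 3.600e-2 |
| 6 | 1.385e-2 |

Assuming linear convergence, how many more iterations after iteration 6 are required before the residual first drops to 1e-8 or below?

Rate ρ ≈ r_6/r_5 = 1.385e-2/3.600e-2 = 0.3847.
After j more steps, r_{6+j} ≈ 1.385e-2·ρ^j; need ρ^j ≤ 1e-8/1.385e-2 = 7.22022e-07.
j ≥ ln(7.22022e-07)/ln(0.3847) = -14.1412/-0.95529 = 14.803.
So 15 more iterations are needed.

15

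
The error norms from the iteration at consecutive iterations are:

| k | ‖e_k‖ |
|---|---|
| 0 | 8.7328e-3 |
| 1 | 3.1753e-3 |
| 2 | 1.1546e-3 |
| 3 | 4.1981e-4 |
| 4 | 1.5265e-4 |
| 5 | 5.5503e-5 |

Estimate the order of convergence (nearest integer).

1

Consecutive ratios: ‖e_5‖/‖e_4‖ = 5.5503e-5/1.5265e-4 = 0.363596, ‖e_4‖/‖e_3‖ = 1.5265e-4/4.1981e-4 = 0.363617.
p ≈ ln(0.363596)/ln(0.363617) = -1.0117/-1.0117 ≈ 1.00.
So the convergence is linear (order 1).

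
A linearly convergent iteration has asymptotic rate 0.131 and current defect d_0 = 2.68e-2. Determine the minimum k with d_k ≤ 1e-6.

After k steps, d_k ≈ 2.68e-2·0.131^k.
Need 0.131^k ≤ 1e-6/2.68e-2 = 3.73134e-05.
k ≥ ln(3.73134e-05)/ln(0.131) = -10.1962/-2.03256 = 5.016.
Smallest integer k = 6.

6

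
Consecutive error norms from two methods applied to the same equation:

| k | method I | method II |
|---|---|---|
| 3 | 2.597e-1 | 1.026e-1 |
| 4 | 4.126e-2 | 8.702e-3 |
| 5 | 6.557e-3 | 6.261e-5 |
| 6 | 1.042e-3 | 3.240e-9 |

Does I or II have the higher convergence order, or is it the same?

Method I: p ≈ ln(1.042e-3/6.557e-3)/ln(6.557e-3/4.126e-2) ≈ 1.00.
Method II: p ≈ ln(3.240e-9/6.261e-5)/ln(6.261e-5/8.702e-3) ≈ 2.00.
Method II has the higher order (≈2.0 vs ≈1.0).

II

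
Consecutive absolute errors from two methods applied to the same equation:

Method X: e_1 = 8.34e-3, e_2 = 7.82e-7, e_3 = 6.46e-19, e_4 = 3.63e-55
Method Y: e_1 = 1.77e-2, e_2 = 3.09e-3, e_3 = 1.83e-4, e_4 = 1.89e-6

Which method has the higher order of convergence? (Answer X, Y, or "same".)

X

Method X: p ≈ ln(3.63e-55/6.46e-19)/ln(6.46e-19/7.82e-7) ≈ 3.00.
Method Y: p ≈ ln(1.89e-6/1.83e-4)/ln(1.83e-4/3.09e-3) ≈ 1.62.
Method X has the higher order (≈3.0 vs ≈1.6).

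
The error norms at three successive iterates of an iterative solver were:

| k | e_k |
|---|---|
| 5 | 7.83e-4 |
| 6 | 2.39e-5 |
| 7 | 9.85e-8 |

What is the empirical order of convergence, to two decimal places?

1.57

p ≈ ln(e_7/e_6) / ln(e_6/e_5)
  = ln(9.85e-8/2.39e-5) / ln(2.39e-5/7.83e-4)
  = ln(0.00412134) / ln(0.0305236)
  = -5.49158 / -3.48926 ≈ 1.57385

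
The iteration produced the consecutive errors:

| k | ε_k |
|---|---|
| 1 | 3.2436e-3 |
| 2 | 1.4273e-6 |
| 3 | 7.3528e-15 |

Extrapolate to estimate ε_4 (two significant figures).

First estimate the order: p ≈ ln(ε_3/ε_2) / ln(ε_2/ε_1) = ln(7.3528e-15/1.4273e-6)/ln(1.4273e-6/3.2436e-3) = ln(5.15154e-09)/ln(0.000440036) ≈ 2.4692.
Then ε_4 ≈ ε_3·(ε_3/ε_2)^p = 7.3528e-15·(5.15154e-09)^2.4692 = 7.3528e-15·3.42859e-21 ≈ 2.521e-35.

2.5e-35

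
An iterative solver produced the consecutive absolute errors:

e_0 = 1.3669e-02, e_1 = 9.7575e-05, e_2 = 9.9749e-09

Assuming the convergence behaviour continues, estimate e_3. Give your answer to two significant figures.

First estimate the order: p ≈ ln(e_2/e_1) / ln(e_1/e_0) = ln(9.9749e-09/9.7575e-05)/ln(9.7575e-05/1.3669e-02) = ln(0.000102228)/ln(0.00713842) ≈ 1.8591.
Then e_3 ≈ e_2·(e_2/e_1)^p = 9.9749e-09·(0.000102228)^1.8591 = 9.9749e-09·3.81409e-08 ≈ 3.805e-16.

3.8e-16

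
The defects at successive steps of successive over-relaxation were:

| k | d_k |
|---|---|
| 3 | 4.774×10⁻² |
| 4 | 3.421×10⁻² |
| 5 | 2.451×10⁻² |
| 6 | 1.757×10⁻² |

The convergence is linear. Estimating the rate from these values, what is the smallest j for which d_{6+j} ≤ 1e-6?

Rate ρ ≈ d_6/d_5 = 1.757×10⁻²/2.451×10⁻² = 0.7169.
After j more steps, d_{6+j} ≈ 1.757×10⁻²·ρ^j; need ρ^j ≤ 1e-6/1.757×10⁻² = 5.69152e-05.
j ≥ ln(5.69152e-05)/ln(0.7169) = -9.7739/-0.33282 = 29.367.
So 30 more iterations are needed.

30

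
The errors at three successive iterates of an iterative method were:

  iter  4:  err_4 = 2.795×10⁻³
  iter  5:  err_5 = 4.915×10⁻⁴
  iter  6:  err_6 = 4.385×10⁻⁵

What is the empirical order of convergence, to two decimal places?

p ≈ ln(err_6/err_5) / ln(err_5/err_4)
  = ln(4.385×10⁻⁵/4.915×10⁻⁴) / ln(4.915×10⁻⁴/2.795×10⁻³)
  = ln(0.0892167) / ln(0.17585)
  = -2.41669 / -1.73812 ≈ 1.39040

1.39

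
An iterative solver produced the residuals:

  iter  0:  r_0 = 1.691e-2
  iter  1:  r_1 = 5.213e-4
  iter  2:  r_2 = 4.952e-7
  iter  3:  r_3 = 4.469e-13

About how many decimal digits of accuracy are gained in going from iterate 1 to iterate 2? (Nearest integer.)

3

Digits gained ≈ log₁₀(r_1/r_2) = log₁₀(5.213e-4/4.952e-7) = log₁₀(1052.71) ≈ 3.022.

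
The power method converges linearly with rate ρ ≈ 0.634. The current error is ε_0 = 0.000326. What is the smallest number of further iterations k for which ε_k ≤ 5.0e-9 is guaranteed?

25

After k steps, ε_k ≈ 0.000326·0.634^k.
Need 0.634^k ≤ 5.0e-9/0.000326 = 1.53374e-05.
k ≥ ln(1.53374e-05)/ln(0.634) = -11.0852/-0.45571 = 24.325.
Smallest integer k = 25.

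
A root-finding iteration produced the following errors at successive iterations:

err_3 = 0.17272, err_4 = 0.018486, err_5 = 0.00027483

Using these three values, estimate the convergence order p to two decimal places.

1.88

p ≈ ln(err_5/err_4) / ln(err_4/err_3)
  = ln(0.00027483/0.018486) / ln(0.018486/0.17272)
  = ln(0.0148669) / ln(0.107029)
  = -4.20862 / -2.23466 ≈ 1.88334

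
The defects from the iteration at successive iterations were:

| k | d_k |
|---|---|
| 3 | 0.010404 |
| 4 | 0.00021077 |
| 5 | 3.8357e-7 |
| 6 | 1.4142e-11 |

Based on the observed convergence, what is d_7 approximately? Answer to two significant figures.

9.5e-19

First estimate the order: p ≈ ln(d_6/d_5) / ln(d_5/d_4) = ln(1.4142e-11/3.8357e-7)/ln(3.8357e-7/0.00021077) = ln(3.68694e-05)/ln(0.00181985) ≈ 1.6180.
Then d_7 ≈ d_6·(d_6/d_5)^p = 1.4142e-11·(3.68694e-05)^1.6180 = 1.4142e-11·6.71221e-08 ≈ 9.492e-19.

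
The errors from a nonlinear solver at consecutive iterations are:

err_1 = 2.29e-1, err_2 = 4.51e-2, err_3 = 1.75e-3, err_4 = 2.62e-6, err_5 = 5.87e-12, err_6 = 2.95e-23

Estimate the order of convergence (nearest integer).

Consecutive ratios: err_6/err_5 = 2.95e-23/5.87e-12 = 5.02555e-12, err_5/err_4 = 5.87e-12/2.62e-6 = 2.24046e-06.
p ≈ ln(5.02555e-12)/ln(2.24046e-06) = -26.0165/-13.0088 ≈ 2.00.
So the convergence is quadratic (order 2).

2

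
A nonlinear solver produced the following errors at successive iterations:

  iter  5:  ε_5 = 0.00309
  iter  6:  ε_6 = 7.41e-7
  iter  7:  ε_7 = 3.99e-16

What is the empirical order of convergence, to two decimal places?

2.56

p ≈ ln(ε_7/ε_6) / ln(ε_6/ε_5)
  = ln(3.99e-16/7.41e-7) / ln(7.41e-7/0.00309)
  = ln(5.38462e-10) / ln(0.000239806)
  = -21.34230 / -8.33568 ≈ 2.56036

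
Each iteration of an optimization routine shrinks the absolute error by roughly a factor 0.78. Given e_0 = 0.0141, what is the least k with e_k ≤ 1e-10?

After k steps, e_k ≈ 0.0141·0.78^k.
Need 0.78^k ≤ 1e-10/0.0141 = 7.0922e-09.
k ≥ ln(7.0922e-09)/ln(0.78) = -18.7643/-0.24846 = 75.522.
Smallest integer k = 76.

76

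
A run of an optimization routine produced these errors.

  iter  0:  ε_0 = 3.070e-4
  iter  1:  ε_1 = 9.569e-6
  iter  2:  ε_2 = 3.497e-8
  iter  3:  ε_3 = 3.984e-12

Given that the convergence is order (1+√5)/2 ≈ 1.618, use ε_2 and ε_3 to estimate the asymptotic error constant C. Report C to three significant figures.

C ≈ ε_3 / ε_2^1.618
  = 3.984e-12 / (3.497e-8)^1.618
  = 3.984e-12 / 8.62382e-13 ≈ 4.6198

4.62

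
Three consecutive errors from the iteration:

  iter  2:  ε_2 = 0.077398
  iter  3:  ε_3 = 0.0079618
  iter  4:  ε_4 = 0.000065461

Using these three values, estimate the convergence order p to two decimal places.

p ≈ ln(ε_4/ε_3) / ln(ε_3/ε_2)
  = ln(0.000065461/0.0079618) / ln(0.0079618/0.077398)
  = ln(0.00822188) / ln(0.102868)
  = -4.80096 / -2.27431 ≈ 2.11095

2.11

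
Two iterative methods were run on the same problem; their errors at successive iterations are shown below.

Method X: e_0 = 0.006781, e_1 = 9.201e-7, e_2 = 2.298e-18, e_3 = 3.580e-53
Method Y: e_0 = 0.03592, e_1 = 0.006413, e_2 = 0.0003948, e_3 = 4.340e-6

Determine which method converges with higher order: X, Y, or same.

X

Method X: p ≈ ln(3.580e-53/2.298e-18)/ln(2.298e-18/9.201e-7) ≈ 3.00.
Method Y: p ≈ ln(4.340e-6/0.0003948)/ln(0.0003948/0.006413) ≈ 1.62.
Method X has the higher order (≈3.0 vs ≈1.6).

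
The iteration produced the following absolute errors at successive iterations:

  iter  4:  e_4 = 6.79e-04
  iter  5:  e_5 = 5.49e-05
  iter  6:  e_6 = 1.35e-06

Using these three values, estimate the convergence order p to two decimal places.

p ≈ ln(e_6/e_5) / ln(e_5/e_4)
  = ln(1.35e-06/5.49e-05) / ln(5.49e-05/6.79e-04)
  = ln(0.0245902) / ln(0.0808542)
  = -3.70541 / -2.51511 ≈ 1.47326

1.47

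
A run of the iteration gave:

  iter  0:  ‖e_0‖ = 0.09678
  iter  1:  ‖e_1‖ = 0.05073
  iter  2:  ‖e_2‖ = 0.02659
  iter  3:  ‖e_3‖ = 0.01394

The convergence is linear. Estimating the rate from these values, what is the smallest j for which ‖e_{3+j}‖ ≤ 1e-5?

Rate ρ ≈ ‖e_3‖/‖e_2‖ = 0.01394/0.02659 = 0.5243.
After j more steps, ‖e_{3+j}‖ ≈ 0.01394·ρ^j; need ρ^j ≤ 1e-5/0.01394 = 0.00071736.
j ≥ ln(0.00071736)/ln(0.5243) = -7.2399/-0.64569 = 11.213.
So 12 more iterations are needed.

12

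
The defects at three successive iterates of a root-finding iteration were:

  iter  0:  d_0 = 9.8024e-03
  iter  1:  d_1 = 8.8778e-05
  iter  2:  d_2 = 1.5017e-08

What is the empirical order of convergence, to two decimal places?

p ≈ ln(d_2/d_1) / ln(d_1/d_0)
  = ln(1.5017e-08/8.8778e-05) / ln(8.8778e-05/9.8024e-03)
  = ln(0.000169152) / ln(0.00905676)
  = -8.68471 / -4.70424 ≈ 1.84615

1.85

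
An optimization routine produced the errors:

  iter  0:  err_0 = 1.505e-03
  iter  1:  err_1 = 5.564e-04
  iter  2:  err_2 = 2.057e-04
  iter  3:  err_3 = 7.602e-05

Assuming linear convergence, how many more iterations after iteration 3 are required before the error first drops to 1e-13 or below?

Rate ρ ≈ err_3/err_2 = 7.602e-05/2.057e-04 = 0.3696.
After j more steps, err_{3+j} ≈ 7.602e-05·ρ^j; need ρ^j ≤ 1e-13/7.602e-05 = 1.31544e-09.
j ≥ ln(1.31544e-09)/ln(0.3696) = -20.4491/-0.99533 = 20.545.
So 21 more iterations are needed.

21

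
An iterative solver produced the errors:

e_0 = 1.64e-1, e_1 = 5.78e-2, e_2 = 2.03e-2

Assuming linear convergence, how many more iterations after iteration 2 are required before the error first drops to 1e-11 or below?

21

Rate ρ ≈ e_2/e_1 = 2.03e-2/5.78e-2 = 0.3512.
After j more steps, e_{2+j} ≈ 2.03e-2·ρ^j; need ρ^j ≤ 1e-11/2.03e-2 = 4.92611e-10.
j ≥ ln(4.92611e-10)/ln(0.3512) = -21.4313/-1.04640 = 20.481.
So 21 more iterations are needed.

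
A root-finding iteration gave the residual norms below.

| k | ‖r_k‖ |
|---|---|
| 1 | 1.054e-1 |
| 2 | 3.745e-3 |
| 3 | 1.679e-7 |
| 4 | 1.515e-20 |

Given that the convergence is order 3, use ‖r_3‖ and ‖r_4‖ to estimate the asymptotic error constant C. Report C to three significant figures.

3.20

C ≈ ‖r_4‖ / ‖r_3‖^3
  = 1.515e-20 / (1.679e-7)^3
  = 1.515e-20 / 4.73317e-21 ≈ 3.2008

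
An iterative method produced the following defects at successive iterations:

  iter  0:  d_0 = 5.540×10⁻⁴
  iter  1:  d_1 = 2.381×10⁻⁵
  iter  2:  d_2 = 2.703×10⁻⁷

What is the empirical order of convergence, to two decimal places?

1.42

p ≈ ln(d_2/d_1) / ln(d_1/d_0)
  = ln(2.703×10⁻⁷/2.381×10⁻⁵) / ln(2.381×10⁻⁵/5.540×10⁻⁴)
  = ln(0.0113524) / ln(0.0429783)
  = -4.47833 / -3.14706 ≈ 1.42302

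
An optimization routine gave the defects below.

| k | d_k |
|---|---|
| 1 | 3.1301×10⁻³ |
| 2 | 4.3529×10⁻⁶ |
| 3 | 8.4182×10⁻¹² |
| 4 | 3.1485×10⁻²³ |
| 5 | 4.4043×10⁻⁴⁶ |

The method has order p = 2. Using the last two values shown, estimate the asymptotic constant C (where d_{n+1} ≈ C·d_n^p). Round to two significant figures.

0.44

C ≈ d_5 / d_4^2
  = 4.4043×10⁻⁴⁶ / (3.1485×10⁻²³)^2
  = 4.4043×10⁻⁴⁶ / 9.91305e-46 ≈ 0.44429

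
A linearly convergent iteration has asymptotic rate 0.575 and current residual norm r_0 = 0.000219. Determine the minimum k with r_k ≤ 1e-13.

After k steps, r_k ≈ 0.000219·0.575^k.
Need 0.575^k ≤ 1e-13/0.000219 = 4.56621e-10.
k ≥ ln(4.56621e-10)/ln(0.575) = -21.5072/-0.55339 = 38.864.
Smallest integer k = 39.

39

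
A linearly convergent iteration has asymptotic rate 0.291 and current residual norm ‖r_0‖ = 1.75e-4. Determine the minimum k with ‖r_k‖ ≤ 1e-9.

10

After k steps, ‖r_k‖ ≈ 1.75e-4·0.291^k.
Need 0.291^k ≤ 1e-9/1.75e-4 = 5.71429e-06.
k ≥ ln(5.71429e-06)/ln(0.291) = -12.0725/-1.23443 = 9.780.
Smallest integer k = 10.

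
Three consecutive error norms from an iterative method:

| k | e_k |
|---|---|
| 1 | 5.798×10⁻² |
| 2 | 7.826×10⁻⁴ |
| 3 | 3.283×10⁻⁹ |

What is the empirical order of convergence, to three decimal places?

p ≈ ln(e_3/e_2) / ln(e_2/e_1)
  = ln(3.283×10⁻⁹/7.826×10⁻⁴) / ln(7.826×10⁻⁴/5.798×10⁻²)
  = ln(4.19499e-06) / ln(0.0134978)
  = -12.381620 / -4.305229 ≈ 2.875949

2.876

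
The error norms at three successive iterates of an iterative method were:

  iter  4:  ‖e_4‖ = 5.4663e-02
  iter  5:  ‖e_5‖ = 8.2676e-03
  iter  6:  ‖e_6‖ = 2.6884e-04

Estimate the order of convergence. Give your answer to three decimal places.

p ≈ ln(‖e_6‖/‖e_5‖) / ln(‖e_5‖/‖e_4‖)
  = ln(2.6884e-04/8.2676e-03) / ln(8.2676e-03/5.4663e-02)
  = ln(0.0325173) / ln(0.151247)
  = -3.425983 / -1.888841 ≈ 1.813802

1.814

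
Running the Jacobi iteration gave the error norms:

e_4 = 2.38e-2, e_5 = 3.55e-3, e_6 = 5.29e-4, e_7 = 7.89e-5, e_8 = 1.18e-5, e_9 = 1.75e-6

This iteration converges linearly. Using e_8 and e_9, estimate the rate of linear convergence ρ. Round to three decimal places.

0.148

ρ ≈ e_9/e_8 = 1.75e-6/1.18e-5 = 0.14831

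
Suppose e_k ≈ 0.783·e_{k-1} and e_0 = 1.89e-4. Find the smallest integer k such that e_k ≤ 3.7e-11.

64

After k steps, e_k ≈ 1.89e-4·0.783^k.
Need 0.783^k ≤ 3.7e-11/1.89e-4 = 1.95767e-07.
k ≥ ln(1.95767e-07)/ln(0.783) = -15.4463/-0.24462 = 63.144.
Smallest integer k = 64.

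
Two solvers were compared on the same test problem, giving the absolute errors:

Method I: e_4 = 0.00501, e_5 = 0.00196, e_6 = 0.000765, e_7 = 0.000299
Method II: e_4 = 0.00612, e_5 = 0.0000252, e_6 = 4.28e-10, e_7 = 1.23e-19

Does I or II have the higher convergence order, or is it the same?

Method I: p ≈ ln(0.000299/0.000765)/ln(0.000765/0.00196) ≈ 1.00.
Method II: p ≈ ln(1.23e-19/4.28e-10)/ln(4.28e-10/0.0000252) ≈ 2.00.
Method II has the higher order (≈2.0 vs ≈1.0).

II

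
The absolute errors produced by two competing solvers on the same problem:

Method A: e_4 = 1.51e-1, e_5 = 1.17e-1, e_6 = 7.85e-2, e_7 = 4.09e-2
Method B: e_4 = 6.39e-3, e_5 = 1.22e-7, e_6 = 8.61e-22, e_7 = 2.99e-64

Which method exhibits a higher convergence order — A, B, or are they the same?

Method A: p ≈ ln(4.09e-2/7.85e-2)/ln(7.85e-2/1.17e-1) ≈ 1.63.
Method B: p ≈ ln(2.99e-64/8.61e-22)/ln(8.61e-22/1.22e-7) ≈ 3.00.
Method B has the higher order (≈3.0 vs ≈1.6).

B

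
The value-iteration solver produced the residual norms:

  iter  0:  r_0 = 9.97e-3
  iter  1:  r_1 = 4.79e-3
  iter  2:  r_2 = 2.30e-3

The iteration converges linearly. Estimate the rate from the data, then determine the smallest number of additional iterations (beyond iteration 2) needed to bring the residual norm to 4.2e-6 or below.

Rate ρ ≈ r_2/r_1 = 2.30e-3/4.79e-3 = 0.4802.
After j more steps, r_{2+j} ≈ 2.30e-3·ρ^j; need ρ^j ≤ 4.2e-6/2.30e-3 = 0.00182609.
j ≥ ln(0.00182609)/ln(0.4802) = -6.3056/-0.73355 = 8.596.
So 9 more iterations are needed.

9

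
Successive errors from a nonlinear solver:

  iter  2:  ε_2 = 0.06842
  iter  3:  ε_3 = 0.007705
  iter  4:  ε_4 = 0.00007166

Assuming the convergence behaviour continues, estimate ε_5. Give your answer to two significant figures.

First estimate the order: p ≈ ln(ε_4/ε_3) / ln(ε_3/ε_2) = ln(0.00007166/0.007705)/ln(0.007705/0.06842) = ln(0.00930045)/ln(0.112613) ≈ 2.1420.
Then ε_5 ≈ ε_4·(ε_4/ε_3)^p = 0.00007166·(0.00930045)^2.1420 = 0.00007166·4.4518e-05 ≈ 3.19e-09.

3.2e-9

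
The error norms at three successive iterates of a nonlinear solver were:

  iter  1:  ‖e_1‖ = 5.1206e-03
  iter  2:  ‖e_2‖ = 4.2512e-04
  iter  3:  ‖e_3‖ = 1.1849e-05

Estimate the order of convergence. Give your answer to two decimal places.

p ≈ ln(‖e_3‖/‖e_2‖) / ln(‖e_2‖/‖e_1‖)
  = ln(1.1849e-05/4.2512e-04) / ln(4.2512e-04/5.1206e-03)
  = ln(0.0278721) / ln(0.0830215)
  = -3.58013 / -2.48866 ≈ 1.43858

1.44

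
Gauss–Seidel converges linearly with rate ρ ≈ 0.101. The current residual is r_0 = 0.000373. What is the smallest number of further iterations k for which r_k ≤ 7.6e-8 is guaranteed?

4

After k steps, r_k ≈ 0.000373·0.101^k.
Need 0.101^k ≤ 7.6e-8/0.000373 = 0.000203753.
k ≥ ln(0.000203753)/ln(0.101) = -8.4986/-2.29263 = 3.707.
Smallest integer k = 4.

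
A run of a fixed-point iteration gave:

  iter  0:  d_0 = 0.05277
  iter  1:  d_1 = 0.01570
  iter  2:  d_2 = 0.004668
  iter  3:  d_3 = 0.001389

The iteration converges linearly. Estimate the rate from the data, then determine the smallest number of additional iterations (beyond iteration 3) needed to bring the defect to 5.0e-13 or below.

Rate ρ ≈ d_3/d_2 = 0.001389/0.004668 = 0.2976.
After j more steps, d_{3+j} ≈ 0.001389·ρ^j; need ρ^j ≤ 5.0e-13/0.001389 = 3.59971e-10.
j ≥ ln(3.59971e-10)/ln(0.2976) = -21.7450/-1.21200 = 17.941.
So 18 more iterations are needed.

18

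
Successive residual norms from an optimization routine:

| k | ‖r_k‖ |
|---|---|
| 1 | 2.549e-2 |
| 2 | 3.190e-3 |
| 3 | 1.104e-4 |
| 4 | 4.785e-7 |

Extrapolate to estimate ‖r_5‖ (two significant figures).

First estimate the order: p ≈ ln(‖r_4‖/‖r_3‖) / ln(‖r_3‖/‖r_2‖) = ln(4.785e-7/1.104e-4)/ln(1.104e-4/3.190e-3) = ln(0.00433424)/ln(0.0346082) ≈ 1.6176.
Then ‖r_5‖ ≈ ‖r_4‖·(‖r_4‖/‖r_3‖)^p = 4.785e-7·(0.00433424)^1.6176 = 4.785e-7·0.000150477 ≈ 7.2e-11.

7.2e-11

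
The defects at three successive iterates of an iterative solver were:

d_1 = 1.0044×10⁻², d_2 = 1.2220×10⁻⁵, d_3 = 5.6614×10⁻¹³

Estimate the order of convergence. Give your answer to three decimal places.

2.516

p ≈ ln(d_3/d_2) / ln(d_2/d_1)
  = ln(5.6614×10⁻¹³/1.2220×10⁻⁵) / ln(1.2220×10⁻⁵/1.0044×10⁻²)
  = ln(4.6329e-08) / ln(0.00121665)
  = -16.887498 / -6.711654 ≈ 2.516145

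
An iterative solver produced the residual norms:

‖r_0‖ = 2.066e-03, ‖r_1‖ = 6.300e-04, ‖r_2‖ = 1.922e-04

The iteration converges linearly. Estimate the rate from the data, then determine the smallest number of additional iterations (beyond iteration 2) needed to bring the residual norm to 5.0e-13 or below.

17

Rate ρ ≈ ‖r_2‖/‖r_1‖ = 1.922e-04/6.300e-04 = 0.3051.
After j more steps, ‖r_{2+j}‖ ≈ 1.922e-04·ρ^j; need ρ^j ≤ 5.0e-13/1.922e-04 = 2.60146e-09.
j ≥ ln(2.60146e-09)/ln(0.3051) = -19.7672/-1.18712 = 16.651.
So 17 more iterations are needed.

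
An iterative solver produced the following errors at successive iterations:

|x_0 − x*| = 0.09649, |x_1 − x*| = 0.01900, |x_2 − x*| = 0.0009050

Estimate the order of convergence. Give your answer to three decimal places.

1.873

p ≈ ln(|x_2 − x*|/|x_1 − x*|) / ln(|x_1 − x*|/|x_0 − x*|)
  = ln(0.0009050/0.01900) / ln(0.01900/0.09649)
  = ln(0.0476316) / ln(0.196912)
  = -3.044259 / -1.624998 ≈ 1.873392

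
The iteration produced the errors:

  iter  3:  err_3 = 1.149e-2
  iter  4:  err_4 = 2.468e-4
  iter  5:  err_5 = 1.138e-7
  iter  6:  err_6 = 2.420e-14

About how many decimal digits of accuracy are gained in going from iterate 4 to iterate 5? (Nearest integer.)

Digits gained ≈ log₁₀(err_4/err_5) = log₁₀(2.468e-4/1.138e-7) = log₁₀(2168.72) ≈ 3.336.

3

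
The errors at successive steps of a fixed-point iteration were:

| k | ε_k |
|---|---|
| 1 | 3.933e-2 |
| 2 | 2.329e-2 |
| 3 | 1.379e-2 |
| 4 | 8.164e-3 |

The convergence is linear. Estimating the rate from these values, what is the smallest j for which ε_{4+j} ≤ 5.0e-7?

19

Rate ρ ≈ ε_4/ε_3 = 8.164e-3/1.379e-2 = 0.5920.
After j more steps, ε_{4+j} ≈ 8.164e-3·ρ^j; need ρ^j ≤ 5.0e-7/8.164e-3 = 6.12445e-05.
j ≥ ln(6.12445e-05)/ln(0.5920) = -9.7006/-0.52425 = 18.504.
So 19 more iterations are needed.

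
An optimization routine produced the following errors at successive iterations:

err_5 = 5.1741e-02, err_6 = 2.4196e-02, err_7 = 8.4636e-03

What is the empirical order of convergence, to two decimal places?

p ≈ ln(err_7/err_6) / ln(err_6/err_5)
  = ln(8.4636e-03/2.4196e-02) / ln(2.4196e-02/5.1741e-02)
  = ln(0.349793) / ln(0.467637)
  = -1.05041 / -0.76006 ≈ 1.38201

1.38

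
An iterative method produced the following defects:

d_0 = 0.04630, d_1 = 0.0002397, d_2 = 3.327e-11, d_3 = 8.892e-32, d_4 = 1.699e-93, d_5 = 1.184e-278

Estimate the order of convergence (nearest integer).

3

Consecutive ratios: d_5/d_4 = 1.184e-278/1.699e-93 = 6.96881e-186, d_4/d_3 = 1.699e-93/8.892e-32 = 1.91071e-62.
p ≈ ln(6.96881e-186)/ln(1.91071e-62) = -426.3394/-142.1128 ≈ 3.00.
So the convergence is cubic (order 3).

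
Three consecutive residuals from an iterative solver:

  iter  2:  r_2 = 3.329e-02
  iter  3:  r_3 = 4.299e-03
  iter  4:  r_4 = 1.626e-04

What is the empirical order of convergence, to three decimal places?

p ≈ ln(r_4/r_3) / ln(r_3/r_2)
  = ln(1.626e-04/4.299e-03) / ln(4.299e-03/3.329e-02)
  = ln(0.0378227) / ln(0.129138)
  = -3.274846 / -2.046874 ≈ 1.599926

1.600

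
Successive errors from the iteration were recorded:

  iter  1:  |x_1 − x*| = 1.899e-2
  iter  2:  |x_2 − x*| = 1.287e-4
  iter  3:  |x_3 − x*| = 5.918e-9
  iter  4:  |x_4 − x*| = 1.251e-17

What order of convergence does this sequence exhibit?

Consecutive ratios: |x_4 − x*|/|x_3 − x*| = 1.251e-17/5.918e-9 = 2.11389e-09, |x_3 − x*|/|x_2 − x*| = 5.918e-9/1.287e-4 = 4.59829e-05.
p ≈ ln(2.11389e-09)/ln(4.59829e-05) = -19.9747/-9.9872 ≈ 2.00.
So the convergence is quadratic (order 2).

2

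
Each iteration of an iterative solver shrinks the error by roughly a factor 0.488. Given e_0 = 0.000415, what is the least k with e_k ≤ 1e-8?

After k steps, e_k ≈ 0.000415·0.488^k.
Need 0.488^k ≤ 1e-8/0.000415 = 2.40964e-05.
k ≥ ln(2.40964e-05)/ln(0.488) = -10.6334/-0.71744 = 14.821.
Smallest integer k = 15.

15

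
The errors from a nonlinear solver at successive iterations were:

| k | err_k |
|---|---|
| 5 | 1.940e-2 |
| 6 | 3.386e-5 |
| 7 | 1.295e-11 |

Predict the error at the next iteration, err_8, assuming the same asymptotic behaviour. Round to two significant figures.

1.5e-26

First estimate the order: p ≈ ln(err_7/err_6) / ln(err_6/err_5) = ln(1.295e-11/3.386e-5)/ln(3.386e-5/1.940e-2) = ln(3.82457e-07)/ln(0.00174536) ≈ 2.3267.
Then err_8 ≈ err_7·(err_7/err_6)^p = 1.295e-11·(3.82457e-07)^2.3267 = 1.295e-11·1.1711e-15 ≈ 1.517e-26.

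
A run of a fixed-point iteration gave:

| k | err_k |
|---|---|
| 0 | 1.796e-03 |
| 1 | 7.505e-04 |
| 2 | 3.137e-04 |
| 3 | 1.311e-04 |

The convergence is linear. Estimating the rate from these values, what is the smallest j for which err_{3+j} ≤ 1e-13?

Rate ρ ≈ err_3/err_2 = 1.311e-04/3.137e-04 = 0.4179.
After j more steps, err_{3+j} ≈ 1.311e-04·ρ^j; need ρ^j ≤ 1e-13/1.311e-04 = 7.62777e-10.
j ≥ ln(7.62777e-10)/ln(0.4179) = -20.9941/-0.87251 = 24.062.
So 25 more iterations are needed.

25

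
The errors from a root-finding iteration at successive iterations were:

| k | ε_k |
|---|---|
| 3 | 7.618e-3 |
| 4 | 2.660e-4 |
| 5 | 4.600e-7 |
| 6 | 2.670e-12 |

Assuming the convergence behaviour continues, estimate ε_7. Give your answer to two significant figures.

3.2e-22

First estimate the order: p ≈ ln(ε_6/ε_5) / ln(ε_5/ε_4) = ln(2.670e-12/4.600e-7)/ln(4.600e-7/2.660e-4) = ln(5.80435e-06)/ln(0.00172932) ≈ 1.8957.
Then ε_7 ≈ ε_6·(ε_6/ε_5)^p = 2.670e-12·(5.80435e-06)^1.8957 = 2.670e-12·1.18481e-10 ≈ 3.163e-22.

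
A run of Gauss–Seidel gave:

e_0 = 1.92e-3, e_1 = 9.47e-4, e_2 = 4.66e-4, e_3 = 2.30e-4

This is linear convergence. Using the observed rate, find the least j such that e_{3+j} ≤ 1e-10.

21

Rate ρ ≈ e_3/e_2 = 2.30e-4/4.66e-4 = 0.4936.
After j more steps, e_{3+j} ≈ 2.30e-4·ρ^j; need ρ^j ≤ 1e-10/2.30e-4 = 4.34783e-07.
j ≥ ln(4.34783e-07)/ln(0.4936) = -14.6484/-0.70603 = 20.748.
So 21 more iterations are needed.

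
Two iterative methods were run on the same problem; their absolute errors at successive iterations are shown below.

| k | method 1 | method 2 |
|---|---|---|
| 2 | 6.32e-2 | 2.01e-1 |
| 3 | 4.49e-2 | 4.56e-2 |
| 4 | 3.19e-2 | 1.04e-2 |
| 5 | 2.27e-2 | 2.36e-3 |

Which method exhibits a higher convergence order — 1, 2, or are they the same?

same

Method 1: p ≈ ln(2.27e-2/3.19e-2)/ln(3.19e-2/4.49e-2) ≈ 1.00.
Method 2: p ≈ ln(2.36e-3/1.04e-2)/ln(1.04e-2/4.56e-2) ≈ 1.00.
Both orders ≈ 1.0 — effectively the same.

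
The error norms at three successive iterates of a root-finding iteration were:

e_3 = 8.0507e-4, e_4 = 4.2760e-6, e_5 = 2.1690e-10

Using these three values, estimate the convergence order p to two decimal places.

1.89

p ≈ ln(e_5/e_4) / ln(e_4/e_3)
  = ln(2.1690e-10/4.2760e-6) / ln(4.2760e-6/8.0507e-4)
  = ln(5.0725e-05) / ln(0.00531134)
  = -9.88909 / -5.23791 ≈ 1.88798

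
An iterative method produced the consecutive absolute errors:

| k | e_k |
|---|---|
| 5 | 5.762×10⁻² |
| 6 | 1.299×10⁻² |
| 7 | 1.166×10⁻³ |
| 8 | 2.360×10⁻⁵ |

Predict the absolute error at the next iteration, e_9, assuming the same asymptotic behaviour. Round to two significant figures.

First estimate the order: p ≈ ln(e_8/e_7) / ln(e_7/e_6) = ln(2.360×10⁻⁵/1.166×10⁻³)/ln(1.166×10⁻³/1.299×10⁻²) = ln(0.0202401)/ln(0.0897614) ≈ 1.6179.
Then e_9 ≈ e_8·(e_8/e_7)^p = 2.360×10⁻⁵·(0.0202401)^1.6179 = 2.360×10⁻⁵·0.00181812 ≈ 4.291e-08.

4.3e-8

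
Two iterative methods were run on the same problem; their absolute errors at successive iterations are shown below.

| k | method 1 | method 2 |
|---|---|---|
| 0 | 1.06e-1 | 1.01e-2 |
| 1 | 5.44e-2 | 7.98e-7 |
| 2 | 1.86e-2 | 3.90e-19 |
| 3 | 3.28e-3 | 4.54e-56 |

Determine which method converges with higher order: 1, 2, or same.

Method 1: p ≈ ln(3.28e-3/1.86e-2)/ln(1.86e-2/5.44e-2) ≈ 1.62.
Method 2: p ≈ ln(4.54e-56/3.90e-19)/ln(3.90e-19/7.98e-7) ≈ 3.00.
Method 2 has the higher order (≈3.0 vs ≈1.6).

2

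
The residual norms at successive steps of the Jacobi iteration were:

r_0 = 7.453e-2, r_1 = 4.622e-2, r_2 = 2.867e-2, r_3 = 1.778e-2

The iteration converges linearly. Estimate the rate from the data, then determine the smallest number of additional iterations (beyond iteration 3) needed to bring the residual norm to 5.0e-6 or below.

18

Rate ρ ≈ r_3/r_2 = 1.778e-2/2.867e-2 = 0.6202.
After j more steps, r_{3+j} ≈ 1.778e-2·ρ^j; need ρ^j ≤ 5.0e-6/1.778e-2 = 0.000281215.
j ≥ ln(0.000281215)/ln(0.6202) = -8.1764/-0.47771 = 17.116.
So 18 more iterations are needed.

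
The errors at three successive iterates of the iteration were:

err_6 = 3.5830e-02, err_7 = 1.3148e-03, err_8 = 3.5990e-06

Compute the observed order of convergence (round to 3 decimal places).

1.785

p ≈ ln(err_8/err_7) / ln(err_7/err_6)
  = ln(3.5990e-06/1.3148e-03) / ln(1.3148e-03/3.5830e-02)
  = ln(0.0027373) / ln(0.0366955)
  = -5.900783 / -3.305101 ≈ 1.785356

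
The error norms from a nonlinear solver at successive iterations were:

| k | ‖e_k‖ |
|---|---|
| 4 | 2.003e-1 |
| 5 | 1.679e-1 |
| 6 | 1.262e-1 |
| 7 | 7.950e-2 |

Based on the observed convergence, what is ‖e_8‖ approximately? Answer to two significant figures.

First estimate the order: p ≈ ln(‖e_7‖/‖e_6‖) / ln(‖e_6‖/‖e_5‖) = ln(7.950e-2/1.262e-1)/ln(1.262e-1/1.679e-1) = ln(0.629952)/ln(0.751638) ≈ 1.6186.
Then ‖e_8‖ ≈ ‖e_7‖·(‖e_7‖/‖e_6‖)^p = 7.950e-2·(0.629952)^1.6186 = 7.950e-2·0.473325 ≈ 0.03763.

3.8e-2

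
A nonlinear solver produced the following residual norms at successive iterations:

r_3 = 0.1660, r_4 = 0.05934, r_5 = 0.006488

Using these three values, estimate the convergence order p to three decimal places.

2.152

p ≈ ln(r_5/r_4) / ln(r_4/r_3)
  = ln(0.006488/0.05934) / ln(0.05934/0.1660)
  = ln(0.109336) / ln(0.35747)
  = -2.213330 / -1.028704 ≈ 2.151571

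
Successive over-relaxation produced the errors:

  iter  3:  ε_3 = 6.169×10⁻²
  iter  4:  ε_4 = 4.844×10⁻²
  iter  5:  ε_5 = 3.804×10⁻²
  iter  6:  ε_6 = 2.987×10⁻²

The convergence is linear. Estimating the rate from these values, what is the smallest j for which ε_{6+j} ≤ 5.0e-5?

Rate ρ ≈ ε_6/ε_5 = 2.987×10⁻²/3.804×10⁻² = 0.7852.
After j more steps, ε_{6+j} ≈ 2.987×10⁻²·ρ^j; need ρ^j ≤ 5.0e-5/2.987×10⁻² = 0.00167392.
j ≥ ln(0.00167392)/ln(0.7852) = -6.3926/-0.24182 = 26.435.
So 27 more iterations are needed.

27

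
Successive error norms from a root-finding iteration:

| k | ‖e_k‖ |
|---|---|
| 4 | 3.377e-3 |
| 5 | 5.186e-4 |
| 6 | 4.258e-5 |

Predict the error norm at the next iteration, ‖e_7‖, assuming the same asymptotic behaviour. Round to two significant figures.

First estimate the order: p ≈ ln(‖e_6‖/‖e_5‖) / ln(‖e_5‖/‖e_4‖) = ln(4.258e-5/5.186e-4)/ln(5.186e-4/3.377e-3) = ln(0.0821057)/ln(0.153568) ≈ 1.3342.
Then ‖e_7‖ ≈ ‖e_6‖·(‖e_6‖/‖e_5‖)^p = 4.258e-5·(0.0821057)^1.3342 = 4.258e-5·0.0356088 ≈ 1.516e-06.

1.5e-6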